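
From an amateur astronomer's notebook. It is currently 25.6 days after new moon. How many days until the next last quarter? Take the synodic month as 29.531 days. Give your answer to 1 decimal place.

26.1 days

Last quarter occurs at elongation 270°, i.e. at age 29.531 × 270/360 = 22.148 d.
This lunation's last quarter (22.148 d) has passed, so add one period: 51.679 − 25.6 = 26.079 days.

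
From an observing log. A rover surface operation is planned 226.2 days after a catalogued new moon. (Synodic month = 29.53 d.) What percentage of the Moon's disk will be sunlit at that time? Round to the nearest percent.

226.2 d spans 7 complete synodic months (7 × 29.53 = 206.71 d) plus 19.49 d.
Phase angle: θ = 360°·(19.49 d)/(29.53 d) = 237.6°.
Illuminated fraction = (1 − cos 237.6°)/2 = (1 − (-0.536))/2 ≈ 0.768, so 77%.

77%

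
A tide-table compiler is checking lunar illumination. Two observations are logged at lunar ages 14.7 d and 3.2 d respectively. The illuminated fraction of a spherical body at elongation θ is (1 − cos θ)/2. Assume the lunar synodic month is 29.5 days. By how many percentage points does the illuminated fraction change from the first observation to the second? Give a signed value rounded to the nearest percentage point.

-89 pp

First observation: θ = 360°·14.7/29.5 = 179.4°, so f = 1.000.
Second observation: θ = 39.1°, f = 0.112.
Δf = 0.112 − 1.000 = -0.888, i.e. -89 pp.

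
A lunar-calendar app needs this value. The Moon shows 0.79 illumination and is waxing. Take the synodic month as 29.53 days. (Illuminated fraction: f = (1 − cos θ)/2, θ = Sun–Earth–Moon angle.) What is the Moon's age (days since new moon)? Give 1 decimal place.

cos θ = 1 − 2f = -0.580, giving a principal value of 125.5°.
The Moon is waxing (0°–180°), so θ = 125.5° directly.
At 360°/29.53 d per day, 125.5° corresponds to 10.29 days.

10.3 days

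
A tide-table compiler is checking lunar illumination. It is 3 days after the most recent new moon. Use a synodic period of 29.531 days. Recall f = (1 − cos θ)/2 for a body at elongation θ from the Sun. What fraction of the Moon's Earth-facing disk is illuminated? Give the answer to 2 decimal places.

The Moon has covered 3/29.531 of its cycle, so θ ≈ 360° × 3/29.531 = 36.6°.
With cos θ = 0.803, the lit fraction is (1 − 0.803)/2 ≈ 0.098.

0.10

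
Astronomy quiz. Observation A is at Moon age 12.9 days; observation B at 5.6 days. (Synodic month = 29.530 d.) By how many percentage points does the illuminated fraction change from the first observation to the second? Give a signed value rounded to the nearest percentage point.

First observation: θ = 360°·12.9/29.530 = 157.3°, so f = 0.961.
Second observation: θ = 68.3°, f = 0.315.
Δf = 0.315 − 0.961 = -0.646, i.e. -65 pp.

-65 pp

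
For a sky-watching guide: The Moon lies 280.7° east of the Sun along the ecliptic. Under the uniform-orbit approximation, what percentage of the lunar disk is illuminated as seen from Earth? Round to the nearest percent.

Half-versine of 280.7°: (1 − 0.186)/2 = 0.407, i.e. 41%.

41%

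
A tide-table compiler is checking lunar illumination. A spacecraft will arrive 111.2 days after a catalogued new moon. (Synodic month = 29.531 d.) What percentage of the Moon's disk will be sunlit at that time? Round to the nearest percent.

45%

111.2 d spans 3 complete synodic months (3 × 29.531 = 88.59 d) plus 22.61 d.
Elongation θ = 360° × 22.61/29.531 ≈ 275.6°.
Illuminated fraction = (1 − cos 275.6°)/2 = (1 − 0.097)/2 ≈ 0.451, so 45%.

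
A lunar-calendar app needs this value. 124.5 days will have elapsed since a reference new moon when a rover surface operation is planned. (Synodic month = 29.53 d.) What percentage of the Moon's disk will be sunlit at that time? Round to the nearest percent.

124.5 d spans 4 complete synodic months (4 × 29.53 = 118.12 d) plus 6.38 d.
Phase angle: θ = 360°·(6.38 d)/(29.53 d) = 77.8°.
Illuminated fraction = (1 − cos 77.8°)/2 = (1 − 0.212)/2 ≈ 0.394, so 39%.

39%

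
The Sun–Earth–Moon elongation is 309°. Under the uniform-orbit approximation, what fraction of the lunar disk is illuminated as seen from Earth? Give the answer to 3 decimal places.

Half-versine of 309°: (1 − 0.629)/2 = 0.185.

0.185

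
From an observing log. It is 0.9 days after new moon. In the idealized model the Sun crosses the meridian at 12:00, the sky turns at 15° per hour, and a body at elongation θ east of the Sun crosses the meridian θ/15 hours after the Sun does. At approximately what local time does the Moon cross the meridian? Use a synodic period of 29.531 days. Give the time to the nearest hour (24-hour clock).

13:00

Phase angle: θ = 360°·(0.9 d)/(29.531 d) = 11.0°.
Delay after the Sun = 11.0° / (15°/h) ≈ 0.73 h.
12:00 + 0.73 h ≈ 12:44 → 13:00 to the nearest hour.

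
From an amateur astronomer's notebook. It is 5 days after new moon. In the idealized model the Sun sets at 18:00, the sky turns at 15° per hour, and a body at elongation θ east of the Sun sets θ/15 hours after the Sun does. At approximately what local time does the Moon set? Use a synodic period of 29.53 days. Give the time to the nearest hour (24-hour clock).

22:00

Phase angle: θ = 360°·(5 d)/(29.53 d) = 61.0°.
At 15° of sky rotation per hour, 61.0° corresponds to a 4.06 h lag.
18:00 + 4.06 h ≈ 22:04 → 22:00 to the nearest hour.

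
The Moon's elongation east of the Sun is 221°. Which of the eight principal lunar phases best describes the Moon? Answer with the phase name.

waning gibbous

221° lies in the waning gibbous sector of the 8-phase cycle.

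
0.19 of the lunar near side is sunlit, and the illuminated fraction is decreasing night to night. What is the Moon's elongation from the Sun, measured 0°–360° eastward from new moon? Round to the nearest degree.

cos θ = 1 − 2f = 0.620, giving a principal value of 51.7°.
Since the Moon is past full (waning), take the reflex angle: θ = 360° − 51.7° = 308.3°.

308°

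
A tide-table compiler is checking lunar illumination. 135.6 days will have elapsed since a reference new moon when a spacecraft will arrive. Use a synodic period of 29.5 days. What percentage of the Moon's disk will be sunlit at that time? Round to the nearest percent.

91%

135.6 d spans 4 complete synodic months (4 × 29.5 = 118.00 d) plus 17.60 d.
The Moon has covered 17.60/29.5 of its cycle, so θ ≈ 360° × 17.60/29.5 = 214.8°.
cos 214.8° = (-0.821), so f = (1 − (-0.821))/2 = 0.911, so 91%.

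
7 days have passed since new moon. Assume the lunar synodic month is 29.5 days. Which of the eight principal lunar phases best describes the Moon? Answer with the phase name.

first quarter

θ ≈ 360° × 7/29.5 = 85°, which falls in the first quarter sector.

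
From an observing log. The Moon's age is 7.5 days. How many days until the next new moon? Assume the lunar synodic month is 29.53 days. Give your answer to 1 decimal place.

22.0 days

The next new moon completes the synodic month: 29.53 − 7.5 = 22.030 days.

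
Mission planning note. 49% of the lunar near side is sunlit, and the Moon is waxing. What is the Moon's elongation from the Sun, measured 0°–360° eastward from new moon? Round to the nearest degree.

From f = (1 − cos θ)/2: cos θ = 1 − 2×0.49 = 0.020; arccos → 88.9°.
Waxing ⇒ before full, so θ = 88.9°.

89°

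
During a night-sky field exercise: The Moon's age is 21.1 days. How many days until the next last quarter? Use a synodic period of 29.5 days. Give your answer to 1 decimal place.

1.0 days

Last quarter occurs at elongation 270°, i.e. at age 29.5 × 270/360 = 22.125 d.
That is 22.125 − 21.1 = 1.025 days ahead.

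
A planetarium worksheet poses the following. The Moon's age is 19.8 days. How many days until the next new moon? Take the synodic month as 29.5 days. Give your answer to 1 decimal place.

The next new moon completes the synodic month: 29.5 − 19.8 = 9.700 days.

9.7 days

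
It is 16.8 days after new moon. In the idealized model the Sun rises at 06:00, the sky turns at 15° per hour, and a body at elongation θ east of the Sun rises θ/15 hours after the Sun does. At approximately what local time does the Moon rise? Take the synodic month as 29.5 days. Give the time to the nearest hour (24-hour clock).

The Moon has covered 16.8/29.5 of its cycle, so θ ≈ 360° × 16.8/29.5 = 205.0°.
Delay after the Sun = 205.0° / (15°/h) ≈ 13.67 h.
06:00 + 13.67 h ≈ 19:40 → 20:00 to the nearest hour.

20:00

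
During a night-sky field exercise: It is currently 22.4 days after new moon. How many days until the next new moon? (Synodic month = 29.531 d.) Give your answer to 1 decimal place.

The next new moon completes the synodic month: 29.531 − 22.4 = 7.131 days.

7.1 days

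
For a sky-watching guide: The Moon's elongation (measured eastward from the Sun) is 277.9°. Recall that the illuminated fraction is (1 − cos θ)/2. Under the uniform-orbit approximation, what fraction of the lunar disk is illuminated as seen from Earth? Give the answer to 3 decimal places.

0.431

cos 277.9° = 0.137, so f = (1 − 0.137)/2 = 0.431.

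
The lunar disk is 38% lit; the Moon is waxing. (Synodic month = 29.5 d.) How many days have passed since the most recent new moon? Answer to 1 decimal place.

cos θ = 1 − 2f = 0.240, giving a principal value of 76.1°.
Waxing ⇒ before full, so θ = 76.1°.
At 360°/29.5 d per day, 76.1° corresponds to 6.24 days.

6.2 days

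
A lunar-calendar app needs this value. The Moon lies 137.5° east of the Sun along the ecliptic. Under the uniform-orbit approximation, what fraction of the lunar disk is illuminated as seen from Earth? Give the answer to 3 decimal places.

0.869

f = (1 − cos 137.5°)/2 = (1 − (-0.737))/2 ≈ 0.869.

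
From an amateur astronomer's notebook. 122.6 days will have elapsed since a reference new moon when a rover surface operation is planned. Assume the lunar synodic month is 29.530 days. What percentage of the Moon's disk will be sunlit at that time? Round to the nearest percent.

122.6 d spans 4 complete synodic months (4 × 29.530 = 118.12 d) plus 4.48 d.
Phase angle: θ = 360°·(4.48 d)/(29.530 d) = 54.6°.
With cos θ = 0.579, the lit fraction is (1 − 0.579)/2 ≈ 0.210, so 21%.

21%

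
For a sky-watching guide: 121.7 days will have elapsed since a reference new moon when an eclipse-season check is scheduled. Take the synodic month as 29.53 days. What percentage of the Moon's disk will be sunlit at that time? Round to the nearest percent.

121.7/29.53 = 4.121 lunations, so 4 complete cycles and 3.58 d into the next.
Phase angle: θ = 360°·(3.58 d)/(29.53 d) = 43.6°.
With cos θ = 0.724, the lit fraction is (1 − 0.724)/2 ≈ 0.138, so 14%.

14%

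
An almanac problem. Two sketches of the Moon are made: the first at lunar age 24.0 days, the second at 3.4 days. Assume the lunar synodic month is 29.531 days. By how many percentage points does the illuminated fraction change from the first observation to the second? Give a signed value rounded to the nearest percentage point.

-18 pp

First observation: θ = 360°·24.0/29.531 = 292.6°, so f = 0.308.
Second observation: θ = 41.4°, f = 0.125.
Δf = 0.125 − 0.308 = -0.183, i.e. -18 pp.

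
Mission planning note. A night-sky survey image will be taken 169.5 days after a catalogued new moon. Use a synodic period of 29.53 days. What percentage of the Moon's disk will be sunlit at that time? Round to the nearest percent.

53%

169.5/29.53 = 5.740 lunations, so 5 complete cycles and 21.85 d into the next.
Phase angle: θ = 360°·(21.85 d)/(29.53 d) = 266.4°.
With cos θ = (-0.063), the lit fraction is (1 − (-0.063))/2 ≈ 0.532, so 53%.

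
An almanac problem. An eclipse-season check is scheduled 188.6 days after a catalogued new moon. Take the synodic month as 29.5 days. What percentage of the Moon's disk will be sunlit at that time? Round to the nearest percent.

89%

188.6 d spans 6 complete synodic months (6 × 29.5 = 177.00 d) plus 11.60 d.
The Moon has covered 11.60/29.5 of its cycle, so θ ≈ 360° × 11.60/29.5 = 141.6°.
cos 141.6° = (-0.783), so f = (1 − (-0.783))/2 = 0.892, so 89%.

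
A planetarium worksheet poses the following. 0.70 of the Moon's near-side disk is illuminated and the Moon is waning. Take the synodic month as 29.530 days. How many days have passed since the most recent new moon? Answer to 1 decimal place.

20.2 days

From f = (1 − cos θ)/2: cos θ = 1 − 2×0.70 = -0.400; arccos → 113.6°.
A waning Moon lies in 180°–360°, so θ = 360° − 113.6° = 246.4°.
That fraction of the synodic month is 246.4/360 × 29.530 d ≈ 20.21 d.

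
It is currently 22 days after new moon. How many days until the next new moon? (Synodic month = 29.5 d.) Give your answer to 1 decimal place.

The next new moon completes the synodic month: 29.5 − 22 = 7.500 days.

7.5 days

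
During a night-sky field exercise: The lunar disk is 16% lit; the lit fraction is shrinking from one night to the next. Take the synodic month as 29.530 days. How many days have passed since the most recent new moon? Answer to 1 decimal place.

25.7 days

From f = (1 − cos θ)/2: cos θ = 1 − 2×0.16 = 0.680; arccos → 47.2°.
Waning ⇒ past full, so θ = 360° − 47.2° = 312.8°.
That fraction of the synodic month is 312.8/360 × 29.530 d ≈ 25.66 d.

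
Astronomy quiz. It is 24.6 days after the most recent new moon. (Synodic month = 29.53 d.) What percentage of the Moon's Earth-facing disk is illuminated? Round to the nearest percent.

25%

The Moon has covered 24.6/29.53 of its cycle, so θ ≈ 360° × 24.6/29.53 = 299.9°.
Illuminated fraction = (1 − cos 299.9°)/2 = (1 − 0.498)/2 ≈ 0.251, so 25%.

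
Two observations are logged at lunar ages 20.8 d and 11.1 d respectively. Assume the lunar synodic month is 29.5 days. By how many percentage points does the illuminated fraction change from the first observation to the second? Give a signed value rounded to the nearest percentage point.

+22 pp

First observation: θ = 360°·20.8/29.5 = 253.8°, so f = 0.639.
Second observation: θ = 135.5°, f = 0.856.
Δf = 0.856 − 0.639 = +0.217, i.e. +22 pp.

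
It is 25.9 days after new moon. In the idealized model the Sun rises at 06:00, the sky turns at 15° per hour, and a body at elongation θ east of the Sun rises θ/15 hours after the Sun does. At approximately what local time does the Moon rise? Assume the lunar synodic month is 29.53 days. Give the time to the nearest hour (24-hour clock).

03:00

Elongation θ = 360° × 25.9/29.53 ≈ 315.7°.
Delay after the Sun = 315.7° / (15°/h) ≈ 21.05 h.
06:00 + 21.05 h ≈ 03:03 → 03:00 to the nearest hour.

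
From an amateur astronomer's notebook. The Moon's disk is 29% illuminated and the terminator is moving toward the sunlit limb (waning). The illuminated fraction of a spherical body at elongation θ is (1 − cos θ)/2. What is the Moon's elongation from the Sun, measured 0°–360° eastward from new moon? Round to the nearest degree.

cos θ = 1 − 2f = 0.420, giving a principal value of 65.2°.
A waning Moon lies in 180°–360°, so θ = 360° − 65.2° = 294.8°.

295°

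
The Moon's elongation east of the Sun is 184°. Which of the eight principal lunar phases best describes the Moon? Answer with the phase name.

full moon

The full moon sector spans roughly 158°–202°; 184° falls inside it.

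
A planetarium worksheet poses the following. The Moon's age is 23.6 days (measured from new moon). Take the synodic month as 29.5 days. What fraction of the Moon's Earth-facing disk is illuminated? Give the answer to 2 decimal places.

Elongation θ = 360° × 23.6/29.5 ≈ 288.0°.
With cos θ = 0.309, the lit fraction is (1 − 0.309)/2 ≈ 0.345.

0.35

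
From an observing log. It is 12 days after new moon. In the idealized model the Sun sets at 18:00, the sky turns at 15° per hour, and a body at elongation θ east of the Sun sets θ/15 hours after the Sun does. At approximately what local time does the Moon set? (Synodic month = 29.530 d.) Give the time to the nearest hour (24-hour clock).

04:00

The Moon has covered 12/29.530 of its cycle, so θ ≈ 360° × 12/29.530 = 146.3°.
At 15° of sky rotation per hour, 146.3° corresponds to a 9.75 h lag.
18:00 + 9.75 h ≈ 03:45 → 04:00 to the nearest hour.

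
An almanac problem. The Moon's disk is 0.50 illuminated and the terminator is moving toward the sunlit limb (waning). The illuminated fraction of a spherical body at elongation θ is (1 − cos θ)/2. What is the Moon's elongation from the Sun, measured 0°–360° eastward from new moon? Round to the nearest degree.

cos θ = 1 − 2f = 0.000, giving a principal value of 90.0°.
Waning ⇒ past full, so θ = 360° − 90.0° = 270.0°.

270°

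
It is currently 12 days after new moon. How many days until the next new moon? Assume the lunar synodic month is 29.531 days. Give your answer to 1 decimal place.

One full lunation from the last new moon is 29.531 d; remaining = 29.531 − 12 = 17.531 d.

17.5 days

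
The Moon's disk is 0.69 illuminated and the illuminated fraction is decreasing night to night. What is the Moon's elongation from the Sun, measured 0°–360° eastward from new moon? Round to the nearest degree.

248°

Invert f = (1 − cos θ)/2 to get cos θ = 1 − 2(0.69) = -0.380, hence θ₀ = arccos -0.380 = 112.3°.
Since the Moon is past full (waning), take the reflex angle: θ = 360° − 112.3° = 247.7°.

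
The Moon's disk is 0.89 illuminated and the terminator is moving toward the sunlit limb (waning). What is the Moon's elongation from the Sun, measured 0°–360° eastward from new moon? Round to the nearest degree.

From f = (1 − cos θ)/2: cos θ = 1 − 2×0.89 = -0.780; arccos → 141.3°.
Waning ⇒ past full, so θ = 360° − 141.3° = 218.7°.

219°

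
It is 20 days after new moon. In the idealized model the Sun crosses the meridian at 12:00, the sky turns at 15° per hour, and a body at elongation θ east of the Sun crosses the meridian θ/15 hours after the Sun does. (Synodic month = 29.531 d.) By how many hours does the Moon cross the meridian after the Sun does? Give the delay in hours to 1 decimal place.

Phase angle: θ = 360°·(20 d)/(29.531 d) = 243.8°.
At 15° of sky rotation per hour, 243.8° corresponds to a 16.25 h lag.
So the Moon crosses the meridian 16.25 h after the Sun.

16.3 h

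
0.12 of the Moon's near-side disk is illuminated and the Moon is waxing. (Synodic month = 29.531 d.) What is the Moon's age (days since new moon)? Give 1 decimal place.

cos θ = 1 − 2f = 0.760, giving a principal value of 40.5°.
The Moon is waxing (0°–180°), so θ = 40.5° directly.
Age = 29.531 × 40.5°/360° ≈ 3.33 days.

3.3 days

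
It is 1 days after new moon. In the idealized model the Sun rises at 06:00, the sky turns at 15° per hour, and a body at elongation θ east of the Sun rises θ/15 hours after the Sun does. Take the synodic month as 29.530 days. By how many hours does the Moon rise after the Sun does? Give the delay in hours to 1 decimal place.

0.8 h

Phase angle: θ = 360°·(1 d)/(29.530 d) = 12.2°.
Delay after the Sun = 12.2° / (15°/h) ≈ 0.81 h.
So the Moon rises 0.81 h after the Sun.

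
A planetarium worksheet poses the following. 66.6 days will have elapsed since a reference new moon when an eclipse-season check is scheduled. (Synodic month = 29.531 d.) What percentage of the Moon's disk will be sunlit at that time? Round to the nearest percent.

52%

66.6/29.531 = 2.255 lunations, so 2 complete cycles and 7.54 d into the next.
Phase angle: θ = 360°·(7.54 d)/(29.531 d) = 91.9°.
Illuminated fraction = (1 − cos 91.9°)/2 = (1 − (-0.033))/2 ≈ 0.517, so 52%.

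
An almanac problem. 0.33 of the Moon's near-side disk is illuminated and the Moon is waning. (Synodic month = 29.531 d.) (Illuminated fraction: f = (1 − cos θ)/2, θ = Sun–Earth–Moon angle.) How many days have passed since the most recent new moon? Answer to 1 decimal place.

23.8 days

Invert f = (1 − cos θ)/2 to get cos θ = 1 − 2(0.33) = 0.340, hence θ₀ = arccos 0.340 = 70.1°.
Waning ⇒ past full, so θ = 360° − 70.1° = 289.9°.
That fraction of the synodic month is 289.9/360 × 29.531 d ≈ 23.78 d.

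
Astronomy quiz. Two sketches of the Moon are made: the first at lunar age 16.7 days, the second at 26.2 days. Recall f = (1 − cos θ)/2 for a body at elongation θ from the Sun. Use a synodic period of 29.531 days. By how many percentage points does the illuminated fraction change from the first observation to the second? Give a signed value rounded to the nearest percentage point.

-84 percentage points

θ₁ = 360° × 16.7/29.531 = 203.6°, f₁ = (1 − cos θ₁)/2 = 0.958.
θ₂ = 360° × 26.2/29.531 = 319.4°, f₂ = (1 − cos θ₂)/2 = 0.120.
Change = f₂ − f₁ = -0.838 → -84 percentage points.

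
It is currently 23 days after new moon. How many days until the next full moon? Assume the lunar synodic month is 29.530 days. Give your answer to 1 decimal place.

21.3 days

Full moon is 0.5 of the way through the cycle: age 0.5 × 29.530 = 14.765 d.
This lunation's full moon (14.765 d) has passed, so add one period: 44.295 − 23 = 21.295 days.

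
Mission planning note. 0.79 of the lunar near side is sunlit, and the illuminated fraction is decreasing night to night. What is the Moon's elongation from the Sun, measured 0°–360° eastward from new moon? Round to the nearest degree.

235°

Invert f = (1 − cos θ)/2 to get cos θ = 1 − 2(0.79) = -0.580, hence θ₀ = arccos -0.580 = 125.5°.
A waning Moon lies in 180°–360°, so θ = 360° − 125.5° = 234.5°.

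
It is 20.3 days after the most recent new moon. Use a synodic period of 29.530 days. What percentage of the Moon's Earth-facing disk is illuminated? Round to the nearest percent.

69%

Phase angle: θ = 360°·(20.3 d)/(29.530 d) = 247.5°.
With cos θ = (-0.383), the lit fraction is (1 − (-0.383))/2 ≈ 0.692, so 69%.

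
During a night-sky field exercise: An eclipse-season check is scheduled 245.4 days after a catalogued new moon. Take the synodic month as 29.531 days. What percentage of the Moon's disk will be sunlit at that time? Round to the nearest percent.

68%

245.4/29.531 = 8.310 lunations, so 8 complete cycles and 9.15 d into the next.
Phase angle: θ = 360°·(9.15 d)/(29.531 d) = 111.6°.
With cos θ = (-0.368), the lit fraction is (1 − (-0.368))/2 ≈ 0.684, so 68%.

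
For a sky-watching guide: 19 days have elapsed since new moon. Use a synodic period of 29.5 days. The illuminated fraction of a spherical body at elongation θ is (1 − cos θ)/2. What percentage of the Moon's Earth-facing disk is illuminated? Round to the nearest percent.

81%

The Moon has covered 19/29.5 of its cycle, so θ ≈ 360° × 19/29.5 = 231.9°.
With cos θ = (-0.618), the lit fraction is (1 − (-0.618))/2 ≈ 0.809, so 81%.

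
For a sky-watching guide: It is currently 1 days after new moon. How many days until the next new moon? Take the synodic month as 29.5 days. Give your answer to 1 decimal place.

28.5 days

The next new moon completes the synodic month: 29.5 − 1 = 28.500 days.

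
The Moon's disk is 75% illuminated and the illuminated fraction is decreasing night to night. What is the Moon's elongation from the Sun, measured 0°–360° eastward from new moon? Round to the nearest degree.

From f = (1 − cos θ)/2: cos θ = 1 − 2×0.75 = -0.500; arccos → 120.0°.
Waning ⇒ past full, so θ = 360° − 120.0° = 240.0°.

240°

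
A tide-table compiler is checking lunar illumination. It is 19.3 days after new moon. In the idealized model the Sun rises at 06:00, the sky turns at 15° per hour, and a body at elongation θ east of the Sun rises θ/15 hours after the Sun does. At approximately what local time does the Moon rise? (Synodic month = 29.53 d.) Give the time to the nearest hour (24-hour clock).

22:00

Elongation θ = 360° × 19.3/29.53 ≈ 235.3°.
At 15° of sky rotation per hour, 235.3° corresponds to a 15.69 h lag.
06:00 + 15.69 h ≈ 21:41 → 22:00 to the nearest hour.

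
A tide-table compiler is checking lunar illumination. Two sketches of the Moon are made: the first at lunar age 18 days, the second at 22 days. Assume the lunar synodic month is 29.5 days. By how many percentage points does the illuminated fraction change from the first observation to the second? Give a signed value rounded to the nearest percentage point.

-37 percentage points

θ₁ = 360° × 18/29.5 = 219.7°, f₁ = (1 − cos θ₁)/2 = 0.885.
θ₂ = 360° × 22/29.5 = 268.5°, f₂ = (1 − cos θ₂)/2 = 0.513.
Change = f₂ − f₁ = -0.372 → -37 percentage points.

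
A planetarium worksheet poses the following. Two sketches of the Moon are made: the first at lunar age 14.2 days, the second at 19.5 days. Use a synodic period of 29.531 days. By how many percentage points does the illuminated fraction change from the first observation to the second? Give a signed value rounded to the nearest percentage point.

θ₁ = 360° × 14.2/29.531 = 173.1°, f₁ = (1 − cos θ₁)/2 = 0.996.
θ₂ = 360° × 19.5/29.531 = 237.7°, f₂ = (1 − cos θ₂)/2 = 0.767.
Change = f₂ − f₁ = -0.229 → -23 percentage points.

-23 pp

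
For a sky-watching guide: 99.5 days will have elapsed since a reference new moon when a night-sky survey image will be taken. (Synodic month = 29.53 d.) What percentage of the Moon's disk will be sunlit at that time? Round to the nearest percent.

Reduce mod P: 99.5 − 3×29.53 = 10.91 d into the current lunation.
Elongation θ = 360° × 10.91/29.53 ≈ 133.0°.
cos 133.0° = (-0.682), so f = (1 − (-0.682))/2 = 0.841, so 84%.

84%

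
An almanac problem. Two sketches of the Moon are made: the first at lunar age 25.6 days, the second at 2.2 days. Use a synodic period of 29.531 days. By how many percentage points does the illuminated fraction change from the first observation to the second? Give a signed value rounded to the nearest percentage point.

First observation: θ = 360°·25.6/29.531 = 312.1°, so f = 0.165.
Second observation: θ = 26.8°, f = 0.054.
Δf = 0.054 − 0.165 = -0.111, i.e. -11 pp.

-11 pp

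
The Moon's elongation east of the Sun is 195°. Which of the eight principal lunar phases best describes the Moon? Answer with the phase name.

195° lies in the full moon sector of the 8-phase cycle.

full moon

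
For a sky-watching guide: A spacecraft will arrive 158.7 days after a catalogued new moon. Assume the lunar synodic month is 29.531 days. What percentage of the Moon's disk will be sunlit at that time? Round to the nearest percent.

158.7 d spans 5 complete synodic months (5 × 29.531 = 147.66 d) plus 11.04 d.
Phase angle: θ = 360°·(11.04 d)/(29.531 d) = 134.6°.
cos 134.6° = (-0.703), so f = (1 − (-0.703))/2 = 0.851, so 85%.

85%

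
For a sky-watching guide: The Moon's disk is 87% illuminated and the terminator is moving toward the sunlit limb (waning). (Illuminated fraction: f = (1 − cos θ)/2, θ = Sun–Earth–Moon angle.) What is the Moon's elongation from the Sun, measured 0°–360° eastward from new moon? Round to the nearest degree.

222°

cos θ = 1 − 2f = -0.740, giving a principal value of 137.7°.
Since the Moon is past full (waning), take the reflex angle: θ = 360° − 137.7° = 222.3°.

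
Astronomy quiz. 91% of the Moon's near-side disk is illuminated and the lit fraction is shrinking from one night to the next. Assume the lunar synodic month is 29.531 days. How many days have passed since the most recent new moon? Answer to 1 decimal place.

Invert f = (1 − cos θ)/2 to get cos θ = 1 − 2(0.91) = -0.820, hence θ₀ = arccos -0.820 = 145.1°.
A waning Moon lies in 180°–360°, so θ = 360° − 145.1° = 214.9°.
Age = 29.531 × 214.9°/360° ≈ 17.63 days.

17.6 days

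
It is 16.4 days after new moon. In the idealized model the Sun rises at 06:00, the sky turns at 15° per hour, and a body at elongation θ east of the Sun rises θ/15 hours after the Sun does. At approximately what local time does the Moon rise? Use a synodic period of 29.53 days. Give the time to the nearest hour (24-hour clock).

Phase angle: θ = 360°·(16.4 d)/(29.53 d) = 199.9°.
The Moon trails the Sun by θ/15 = 199.9/15 ≈ 13.33 hours.
06:00 + 13.33 h ≈ 19:20 → 19:00 to the nearest hour.

19:00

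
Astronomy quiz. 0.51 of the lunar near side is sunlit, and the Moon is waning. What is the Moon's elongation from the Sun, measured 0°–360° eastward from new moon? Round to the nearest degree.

269°

cos θ = 1 − 2f = -0.020, giving a principal value of 91.1°.
A waning Moon lies in 180°–360°, so θ = 360° − 91.1° = 268.9°.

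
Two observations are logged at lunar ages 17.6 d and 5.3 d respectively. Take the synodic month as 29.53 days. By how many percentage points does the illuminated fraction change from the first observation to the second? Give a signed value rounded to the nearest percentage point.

-63 percentage points

θ₁ = 360° × 17.6/29.53 = 214.6°, f₁ = (1 − cos θ₁)/2 = 0.912.
θ₂ = 360° × 5.3/29.53 = 64.6°, f₂ = (1 − cos θ₂)/2 = 0.286.
Change = f₂ − f₁ = -0.626 → -63 percentage points.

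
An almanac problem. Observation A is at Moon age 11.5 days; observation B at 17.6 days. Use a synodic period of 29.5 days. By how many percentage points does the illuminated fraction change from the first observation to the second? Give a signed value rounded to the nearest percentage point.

+3 percentage points

First observation: θ = 360°·11.5/29.5 = 140.3°, so f = 0.885.
Second observation: θ = 214.8°, f = 0.911.
Δf = 0.911 − 0.885 = +0.026, i.e. +3 pp.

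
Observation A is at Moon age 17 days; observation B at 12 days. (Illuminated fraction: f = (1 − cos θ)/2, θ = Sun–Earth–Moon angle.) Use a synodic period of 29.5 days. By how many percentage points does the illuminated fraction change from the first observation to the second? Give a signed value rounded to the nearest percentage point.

θ₁ = 360° × 17/29.5 = 207.5°, f₁ = (1 − cos θ₁)/2 = 0.944.
θ₂ = 360° × 12/29.5 = 146.4°, f₂ = (1 − cos θ₂)/2 = 0.917.
Change = f₂ − f₁ = -0.027 → -3 percentage points.

-3 pp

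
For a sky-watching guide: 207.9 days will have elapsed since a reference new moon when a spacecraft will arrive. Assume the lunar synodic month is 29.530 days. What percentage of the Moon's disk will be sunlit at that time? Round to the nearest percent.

207.9/29.530 = 7.040 lunations, so 7 complete cycles and 1.19 d into the next.
Elongation θ = 360° × 1.19/29.530 ≈ 14.5°.
With cos θ = 0.968, the lit fraction is (1 − 0.968)/2 ≈ 0.016, so 2%.

2%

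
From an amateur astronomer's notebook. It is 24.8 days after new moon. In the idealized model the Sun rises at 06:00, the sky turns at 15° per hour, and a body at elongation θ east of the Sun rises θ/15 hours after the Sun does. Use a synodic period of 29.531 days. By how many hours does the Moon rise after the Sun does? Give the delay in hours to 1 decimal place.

Phase angle: θ = 360°·(24.8 d)/(29.531 d) = 302.3°.
At 15° of sky rotation per hour, 302.3° corresponds to a 20.16 h lag.
So the Moon rises 20.16 h after the Sun.

20.2 h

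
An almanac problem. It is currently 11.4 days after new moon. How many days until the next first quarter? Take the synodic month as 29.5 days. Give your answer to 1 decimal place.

First quarter is 0.25 of the way through the cycle: age 0.25 × 29.5 = 7.375 d.
This lunation's first quarter (7.375 d) has passed, so add one period: 36.875 − 11.4 = 25.475 days.

25.5 days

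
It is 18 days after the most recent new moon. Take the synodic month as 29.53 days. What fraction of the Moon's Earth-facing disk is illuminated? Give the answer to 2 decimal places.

Elongation θ = 360° × 18/29.53 ≈ 219.4°.
cos 219.4° = (-0.772), so f = (1 − (-0.772))/2 = 0.886.

0.89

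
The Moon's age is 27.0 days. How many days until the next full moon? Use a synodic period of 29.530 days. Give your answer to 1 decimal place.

17.3 days

Full moon occurs at elongation 180°, i.e. at age 29.530 × 180/360 = 14.765 d.
Already past this cycle's full moon; the next is at 14.765 + 29.530 = 44.295 d, so 44.295 − 27.0 = 17.295 days.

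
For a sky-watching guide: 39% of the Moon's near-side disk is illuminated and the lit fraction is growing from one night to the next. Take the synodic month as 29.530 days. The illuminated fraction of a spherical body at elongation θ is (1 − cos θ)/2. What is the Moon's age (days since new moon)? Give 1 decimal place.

From f = (1 − cos θ)/2: cos θ = 1 − 2×0.39 = 0.220; arccos → 77.3°.
The Moon is waxing (0°–180°), so θ = 77.3° directly.
At 360°/29.530 d per day, 77.3° corresponds to 6.34 days.

6.3 days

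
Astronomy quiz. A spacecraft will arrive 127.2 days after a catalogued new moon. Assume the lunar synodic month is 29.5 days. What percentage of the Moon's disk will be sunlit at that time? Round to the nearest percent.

69%

127.2 d spans 4 complete synodic months (4 × 29.5 = 118.00 d) plus 9.20 d.
Phase angle: θ = 360°·(9.20 d)/(29.5 d) = 112.3°.
With cos θ = (-0.379), the lit fraction is (1 − (-0.379))/2 ≈ 0.689, so 69%.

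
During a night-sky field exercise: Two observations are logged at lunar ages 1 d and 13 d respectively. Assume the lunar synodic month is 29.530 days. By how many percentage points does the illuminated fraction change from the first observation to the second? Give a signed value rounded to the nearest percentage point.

+95 percentage points

First observation: θ = 360°·1/29.530 = 12.2°, so f = 0.011.
Second observation: θ = 158.5°, f = 0.965.
Δf = 0.965 − 0.011 = +0.954, i.e. +95 pp.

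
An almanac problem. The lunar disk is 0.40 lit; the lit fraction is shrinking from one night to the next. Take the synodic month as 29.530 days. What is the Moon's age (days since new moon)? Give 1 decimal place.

Invert f = (1 − cos θ)/2 to get cos θ = 1 − 2(0.40) = 0.200, hence θ₀ = arccos 0.200 = 78.5°.
Since the Moon is past full (waning), take the reflex angle: θ = 360° − 78.5° = 281.5°.
Age = 29.530 × 281.5°/360° ≈ 23.09 days.

23.1 days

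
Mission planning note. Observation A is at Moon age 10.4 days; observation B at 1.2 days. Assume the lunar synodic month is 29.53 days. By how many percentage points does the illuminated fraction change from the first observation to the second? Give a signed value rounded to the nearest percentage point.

First observation: θ = 360°·10.4/29.53 = 126.8°, so f = 0.799.
Second observation: θ = 14.6°, f = 0.016.
Δf = 0.016 − 0.799 = -0.783, i.e. -78 pp.

-78 pp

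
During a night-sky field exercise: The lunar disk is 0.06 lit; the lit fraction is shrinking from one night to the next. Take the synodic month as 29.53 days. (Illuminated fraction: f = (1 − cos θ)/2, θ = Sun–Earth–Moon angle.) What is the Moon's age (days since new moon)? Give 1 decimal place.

cos θ = 1 − 2f = 0.880, giving a principal value of 28.4°.
A waning Moon lies in 180°–360°, so θ = 360° − 28.4° = 331.6°.
Age = 29.53 × 331.6°/360° ≈ 27.20 days.

27.2 days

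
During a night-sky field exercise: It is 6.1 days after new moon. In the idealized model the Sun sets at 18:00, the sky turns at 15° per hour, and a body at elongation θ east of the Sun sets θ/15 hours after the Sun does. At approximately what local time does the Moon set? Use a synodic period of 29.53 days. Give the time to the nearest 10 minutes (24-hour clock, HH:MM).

23:00

The Moon has covered 6.1/29.53 of its cycle, so θ ≈ 360° × 6.1/29.53 = 74.4°.
At 15° of sky rotation per hour, 74.4° corresponds to a 4.96 h lag.
18:00 + 4.958 h ≈ 22:57 → 23:00 to the nearest ten minutes.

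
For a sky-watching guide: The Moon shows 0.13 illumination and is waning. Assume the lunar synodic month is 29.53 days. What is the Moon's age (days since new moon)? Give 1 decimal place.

26.1 days

cos θ = 1 − 2f = 0.740, giving a principal value of 42.3°.
Waning ⇒ past full, so θ = 360° − 42.3° = 317.7°.
That fraction of the synodic month is 317.7/360 × 29.53 d ≈ 26.06 d.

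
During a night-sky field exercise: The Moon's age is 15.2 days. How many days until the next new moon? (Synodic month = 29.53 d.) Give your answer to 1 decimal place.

14.3 days

One full lunation from the last new moon is 29.53 d; remaining = 29.53 − 15.2 = 14.330 d.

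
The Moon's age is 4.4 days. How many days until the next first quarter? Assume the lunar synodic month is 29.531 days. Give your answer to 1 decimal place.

3.0 days

First quarter occurs at elongation 90°, i.e. at age 29.531 × 90/360 = 7.383 d.
So 2.983 days remain (7.383 − 4.4).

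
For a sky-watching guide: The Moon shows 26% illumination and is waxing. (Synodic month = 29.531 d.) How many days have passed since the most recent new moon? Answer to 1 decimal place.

5.0 days

cos θ = 1 − 2f = 0.480, giving a principal value of 61.3°.
The Moon is waxing (0°–180°), so θ = 61.3° directly.
That fraction of the synodic month is 61.3/360 × 29.531 d ≈ 5.03 d.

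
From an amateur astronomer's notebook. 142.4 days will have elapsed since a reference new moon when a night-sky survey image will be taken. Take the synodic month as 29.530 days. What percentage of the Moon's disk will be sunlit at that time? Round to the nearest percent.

Reduce mod P: 142.4 − 4×29.530 = 24.28 d into the current lunation.
Elongation θ = 360° × 24.28/29.530 ≈ 296.0°.
Illuminated fraction = (1 − cos 296.0°)/2 = (1 − 0.438)/2 ≈ 0.281, so 28%.

28%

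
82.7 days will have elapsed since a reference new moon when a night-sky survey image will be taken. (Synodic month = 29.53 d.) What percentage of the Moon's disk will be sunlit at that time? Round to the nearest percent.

34%

82.7 d spans 2 complete synodic months (2 × 29.53 = 59.06 d) plus 23.64 d.
The Moon has covered 23.64/29.53 of its cycle, so θ ≈ 360° × 23.64/29.53 = 288.2°.
cos 288.2° = 0.312, so f = (1 − 0.312)/2 = 0.344, so 34%.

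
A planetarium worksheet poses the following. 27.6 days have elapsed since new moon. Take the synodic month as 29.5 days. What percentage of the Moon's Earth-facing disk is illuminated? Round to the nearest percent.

Phase angle: θ = 360°·(27.6 d)/(29.5 d) = 336.8°.
With cos θ = 0.919, the lit fraction is (1 − 0.919)/2 ≈ 0.040, so 4%.

4%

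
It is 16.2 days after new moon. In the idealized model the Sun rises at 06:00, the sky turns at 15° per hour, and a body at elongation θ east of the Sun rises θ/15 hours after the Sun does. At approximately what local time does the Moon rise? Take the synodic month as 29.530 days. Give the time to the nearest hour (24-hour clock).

Phase angle: θ = 360°·(16.2 d)/(29.530 d) = 197.5°.
The Moon trails the Sun by θ/15 = 197.5/15 ≈ 13.17 hours.
06:00 + 13.17 h ≈ 19:10 → 19:00 to the nearest hour.

19:00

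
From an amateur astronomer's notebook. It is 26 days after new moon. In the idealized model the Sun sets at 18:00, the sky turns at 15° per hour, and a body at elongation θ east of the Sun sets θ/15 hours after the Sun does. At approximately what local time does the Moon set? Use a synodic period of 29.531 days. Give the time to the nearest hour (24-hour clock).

15:00

Phase angle: θ = 360°·(26 d)/(29.531 d) = 317.0°.
At 15° of sky rotation per hour, 317.0° corresponds to a 21.13 h lag.
18:00 + 21.13 h ≈ 15:08 → 15:00 to the nearest hour.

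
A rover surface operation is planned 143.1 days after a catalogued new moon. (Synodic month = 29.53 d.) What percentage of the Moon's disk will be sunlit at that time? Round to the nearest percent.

22%

Reduce mod P: 143.1 − 4×29.53 = 24.98 d into the current lunation.
The Moon has covered 24.98/29.53 of its cycle, so θ ≈ 360° × 24.98/29.53 = 304.5°.
Illuminated fraction = (1 − cos 304.5°)/2 = (1 − 0.567)/2 ≈ 0.217, so 22%.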